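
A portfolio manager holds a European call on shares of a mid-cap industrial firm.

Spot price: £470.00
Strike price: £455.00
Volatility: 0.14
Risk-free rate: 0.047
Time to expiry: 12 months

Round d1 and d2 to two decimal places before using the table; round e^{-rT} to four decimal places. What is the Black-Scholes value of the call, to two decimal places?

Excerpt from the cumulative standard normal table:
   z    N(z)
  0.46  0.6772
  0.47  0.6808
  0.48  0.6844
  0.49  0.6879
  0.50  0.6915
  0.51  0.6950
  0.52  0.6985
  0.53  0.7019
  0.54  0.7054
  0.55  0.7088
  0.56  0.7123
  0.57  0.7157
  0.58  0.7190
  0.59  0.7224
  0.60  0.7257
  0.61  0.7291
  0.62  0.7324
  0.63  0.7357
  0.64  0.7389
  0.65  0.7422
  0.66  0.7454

£47.09

σ√T = 0.14·√1 = 0.1400
ln(S/K) + (r + σ²/2)T = ln(470/455) + (0.047 + 0.14²/2)·1 = 0.0324 + 0.0568 = 0.0892
d₁ = 0.0892 / 0.1400 = 0.6374 → 0.64
d₂ = d₁ − σ√T = 0.6374 − 0.1400 = 0.4974 → 0.50
e^(−rT) = e^(−0.047·1) = 0.9541
C = 470·N(0.64) − 455·0.9541·N(0.50) = 470·0.7389 − 455·0.9541·0.6915 = 347.2830 − 300.1909 = 47.0921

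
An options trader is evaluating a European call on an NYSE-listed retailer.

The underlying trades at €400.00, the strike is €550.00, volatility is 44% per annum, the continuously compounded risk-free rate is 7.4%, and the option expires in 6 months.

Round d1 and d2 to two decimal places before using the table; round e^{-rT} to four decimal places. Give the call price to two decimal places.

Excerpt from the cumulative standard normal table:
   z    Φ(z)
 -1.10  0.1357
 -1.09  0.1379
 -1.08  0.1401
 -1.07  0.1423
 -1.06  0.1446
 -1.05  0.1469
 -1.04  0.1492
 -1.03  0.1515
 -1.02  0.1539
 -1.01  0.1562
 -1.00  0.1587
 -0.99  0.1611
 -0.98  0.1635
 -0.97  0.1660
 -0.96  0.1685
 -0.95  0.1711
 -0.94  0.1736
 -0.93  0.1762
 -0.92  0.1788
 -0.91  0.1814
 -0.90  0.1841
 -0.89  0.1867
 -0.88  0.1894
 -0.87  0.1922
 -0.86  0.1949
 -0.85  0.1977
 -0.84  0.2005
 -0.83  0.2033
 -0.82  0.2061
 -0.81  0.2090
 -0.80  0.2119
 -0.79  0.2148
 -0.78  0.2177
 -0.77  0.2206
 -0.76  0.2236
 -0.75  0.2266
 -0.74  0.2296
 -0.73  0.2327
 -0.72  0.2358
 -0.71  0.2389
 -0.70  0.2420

σ√T = 0.44 × 0.7071 = 0.3111
d₁ = [ln(400/550) + (0.074 + 0.44²/2)·0.5] / 0.3111 = [-0.3185 + 0.0854] / 0.3111 = -0.7491 → -0.75
d₂ = d₁ − σ√T = -0.7491 − 0.3111 = -1.0602 → -1.06
exp(−rT) = exp(−0.074·0.5) = 0.9637
N(d₁) = N(-0.75) = 0.2266;  N(d₂) = N(-1.06) = 0.1446
C = 400·0.2266 − 550·0.9637·0.1446 = 90.6400 − 76.6431 = 13.9969

€14.00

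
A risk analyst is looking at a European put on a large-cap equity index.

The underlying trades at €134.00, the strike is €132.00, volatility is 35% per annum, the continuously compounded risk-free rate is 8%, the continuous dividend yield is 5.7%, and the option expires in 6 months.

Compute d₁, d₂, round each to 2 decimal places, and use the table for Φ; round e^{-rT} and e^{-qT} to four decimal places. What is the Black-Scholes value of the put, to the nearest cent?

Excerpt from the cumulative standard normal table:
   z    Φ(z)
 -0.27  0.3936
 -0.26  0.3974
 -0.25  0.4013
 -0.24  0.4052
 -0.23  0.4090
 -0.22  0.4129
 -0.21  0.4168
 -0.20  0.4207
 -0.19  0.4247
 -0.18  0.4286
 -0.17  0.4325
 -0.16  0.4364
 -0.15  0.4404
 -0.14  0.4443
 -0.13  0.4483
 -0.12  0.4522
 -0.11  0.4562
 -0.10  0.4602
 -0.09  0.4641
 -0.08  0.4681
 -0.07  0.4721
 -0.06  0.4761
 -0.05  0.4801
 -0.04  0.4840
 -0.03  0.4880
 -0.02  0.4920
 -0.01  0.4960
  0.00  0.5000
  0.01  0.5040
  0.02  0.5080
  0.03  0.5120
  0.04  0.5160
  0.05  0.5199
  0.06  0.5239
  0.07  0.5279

€11.16

σ√T = 0.35·√0.5 = 0.2475
d₁ = [ln(134/132) + (0.08 − 0.057 + ½·0.35²)·0.5] / (σ√T) = (0.0150 + 0.0421) / 0.2475 = 0.2310 which rounds to 0.23
d₂ = 0.2310 − 0.2475 = -0.0165 which rounds to -0.02
exp(−qT) = exp(−0.057·0.5) = 0.9719;  exp(−rT) = exp(−0.08·0.5) = 0.9608
N(−d₂) = N(0.02) = 0.5080;  N(−d₁) = N(-0.23) = 0.4090
P = 132·0.9608·0.5080 − 134·0.9719·0.4090 = 64.4274 − 53.2660 = 11.1615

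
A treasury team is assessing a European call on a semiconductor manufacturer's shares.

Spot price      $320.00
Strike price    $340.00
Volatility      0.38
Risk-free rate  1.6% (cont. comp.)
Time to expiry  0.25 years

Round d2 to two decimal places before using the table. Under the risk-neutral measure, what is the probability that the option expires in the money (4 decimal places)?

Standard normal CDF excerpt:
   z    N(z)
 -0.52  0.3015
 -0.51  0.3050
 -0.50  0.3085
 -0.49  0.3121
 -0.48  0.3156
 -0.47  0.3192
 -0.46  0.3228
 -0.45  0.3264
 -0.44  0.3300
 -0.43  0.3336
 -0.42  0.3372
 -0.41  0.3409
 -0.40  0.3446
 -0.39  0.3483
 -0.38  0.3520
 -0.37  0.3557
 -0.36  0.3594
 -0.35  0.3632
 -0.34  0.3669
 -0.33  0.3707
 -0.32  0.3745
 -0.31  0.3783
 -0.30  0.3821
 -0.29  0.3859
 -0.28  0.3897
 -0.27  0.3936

0.3483

T = 0.25;  σ√T = 0.1900
d₁ = [ln(320/340) + (0.016 + 0.38²/2)·0.25] / 0.1900 = [-0.0606 + 0.0221] / 0.1900 = -0.2030 ⇒ -0.20
d₂ = d₁ − σ√T = -0.2030 − 0.1900 = -0.3930 ⇒ -0.39
Pr(exercise) under Q = N(d₂) = 0.3483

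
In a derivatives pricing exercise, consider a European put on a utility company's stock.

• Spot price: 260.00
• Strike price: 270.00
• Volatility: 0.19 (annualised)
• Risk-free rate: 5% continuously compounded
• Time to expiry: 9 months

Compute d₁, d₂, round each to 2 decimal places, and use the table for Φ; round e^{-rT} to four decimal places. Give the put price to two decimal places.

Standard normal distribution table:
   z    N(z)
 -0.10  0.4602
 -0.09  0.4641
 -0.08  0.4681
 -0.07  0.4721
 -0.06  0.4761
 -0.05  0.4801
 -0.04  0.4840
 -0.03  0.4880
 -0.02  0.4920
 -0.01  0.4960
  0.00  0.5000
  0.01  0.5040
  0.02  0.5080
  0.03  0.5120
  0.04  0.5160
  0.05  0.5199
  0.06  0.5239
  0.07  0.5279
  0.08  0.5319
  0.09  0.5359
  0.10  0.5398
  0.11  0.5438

σ√T = 0.19 × 0.8660 = 0.1645
d₁ = [ln(260/270) + (0.05 + 0.19²/2)·0.75] / 0.1645 = [-0.0377 + 0.0510] / 0.1645 = 0.0808 → 0.08
d₂ = d₁ − σ√T = 0.0808 − 0.1645 = -0.0837 → -0.08
exp(−rT) = exp(−0.05·0.75) = 0.9632
N(−d₂) = N(0.08) = 0.5319;  N(−d₁) = N(-0.08) = 0.4681
P = 270·0.9632·0.5319 − 260·0.4681 = 138.3280 − 121.7060 = 16.6220

16.62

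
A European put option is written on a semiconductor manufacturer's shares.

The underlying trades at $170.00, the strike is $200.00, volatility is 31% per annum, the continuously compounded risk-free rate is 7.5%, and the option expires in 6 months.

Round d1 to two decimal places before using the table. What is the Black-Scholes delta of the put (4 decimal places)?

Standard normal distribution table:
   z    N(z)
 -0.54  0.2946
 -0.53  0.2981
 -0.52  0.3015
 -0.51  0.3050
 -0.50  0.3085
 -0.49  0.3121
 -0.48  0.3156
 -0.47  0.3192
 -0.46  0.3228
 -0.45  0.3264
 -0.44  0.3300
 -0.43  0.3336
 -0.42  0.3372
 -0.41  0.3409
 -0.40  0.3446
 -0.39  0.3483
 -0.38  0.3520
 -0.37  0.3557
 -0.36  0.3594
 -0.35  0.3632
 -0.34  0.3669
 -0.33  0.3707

-0.6772

σ√T = 0.31 × 0.7071 = 0.2192
d₁ = [ln(170/200) + (0.075 + 0.31²/2)·0.5] / 0.2192 = [-0.1625 + 0.0615] / 0.2192 = -0.4607 ⇒ -0.46
N(d₁) = N(-0.46) = 0.3228
Δ_put = N(d₁) − 1 = 0.3228 − 1 = -0.6772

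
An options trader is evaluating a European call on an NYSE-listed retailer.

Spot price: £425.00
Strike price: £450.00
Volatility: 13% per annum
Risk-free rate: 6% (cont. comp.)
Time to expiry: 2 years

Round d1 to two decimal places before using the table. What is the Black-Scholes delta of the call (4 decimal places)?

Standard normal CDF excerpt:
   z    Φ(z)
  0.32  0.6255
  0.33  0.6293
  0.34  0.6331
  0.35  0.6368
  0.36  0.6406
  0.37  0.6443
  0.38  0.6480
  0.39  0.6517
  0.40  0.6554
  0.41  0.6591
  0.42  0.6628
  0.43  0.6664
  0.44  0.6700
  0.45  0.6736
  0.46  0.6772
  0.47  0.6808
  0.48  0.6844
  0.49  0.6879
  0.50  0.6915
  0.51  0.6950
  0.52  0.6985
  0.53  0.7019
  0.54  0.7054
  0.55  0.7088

σ√T = 0.13·√2 = 0.1838
d₁ = [ln(425/450) + (0.06 + 0.13²/2)·2] / 0.1838 = [-0.0572 + 0.1369] / 0.1838 = 0.4337 ⇒ 0.43
N(d₁) = N(0.43) = 0.6664
Δ_call = N(d₁) = 0.6664

0.6664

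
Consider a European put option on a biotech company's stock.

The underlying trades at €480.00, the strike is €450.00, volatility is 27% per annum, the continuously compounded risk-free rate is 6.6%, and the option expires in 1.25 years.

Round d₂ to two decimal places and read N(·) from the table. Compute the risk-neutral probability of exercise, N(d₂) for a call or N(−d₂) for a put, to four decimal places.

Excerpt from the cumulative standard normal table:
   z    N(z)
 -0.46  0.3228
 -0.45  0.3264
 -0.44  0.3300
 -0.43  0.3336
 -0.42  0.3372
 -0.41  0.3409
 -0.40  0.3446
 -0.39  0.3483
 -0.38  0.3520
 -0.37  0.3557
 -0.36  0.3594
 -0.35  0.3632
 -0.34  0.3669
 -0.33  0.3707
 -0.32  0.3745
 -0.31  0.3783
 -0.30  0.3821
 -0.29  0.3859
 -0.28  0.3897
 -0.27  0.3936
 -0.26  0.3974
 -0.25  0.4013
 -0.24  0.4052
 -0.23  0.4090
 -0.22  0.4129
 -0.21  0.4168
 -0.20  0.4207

σ√T = 0.27·√1.25 = 0.3019
d₁ = [ln(480/450) + (0.066 + ½·0.27²)·1.25] / (σ√T) = (0.0645 + 0.1281) / 0.3019 = 0.6380 which rounds to 0.64
d₂ = 0.6380 − 0.3019 = 0.3362 which rounds to 0.34
Risk-neutral Pr[S_T < K] = N(−d₂) = N(-0.34) = 0.3669

0.3669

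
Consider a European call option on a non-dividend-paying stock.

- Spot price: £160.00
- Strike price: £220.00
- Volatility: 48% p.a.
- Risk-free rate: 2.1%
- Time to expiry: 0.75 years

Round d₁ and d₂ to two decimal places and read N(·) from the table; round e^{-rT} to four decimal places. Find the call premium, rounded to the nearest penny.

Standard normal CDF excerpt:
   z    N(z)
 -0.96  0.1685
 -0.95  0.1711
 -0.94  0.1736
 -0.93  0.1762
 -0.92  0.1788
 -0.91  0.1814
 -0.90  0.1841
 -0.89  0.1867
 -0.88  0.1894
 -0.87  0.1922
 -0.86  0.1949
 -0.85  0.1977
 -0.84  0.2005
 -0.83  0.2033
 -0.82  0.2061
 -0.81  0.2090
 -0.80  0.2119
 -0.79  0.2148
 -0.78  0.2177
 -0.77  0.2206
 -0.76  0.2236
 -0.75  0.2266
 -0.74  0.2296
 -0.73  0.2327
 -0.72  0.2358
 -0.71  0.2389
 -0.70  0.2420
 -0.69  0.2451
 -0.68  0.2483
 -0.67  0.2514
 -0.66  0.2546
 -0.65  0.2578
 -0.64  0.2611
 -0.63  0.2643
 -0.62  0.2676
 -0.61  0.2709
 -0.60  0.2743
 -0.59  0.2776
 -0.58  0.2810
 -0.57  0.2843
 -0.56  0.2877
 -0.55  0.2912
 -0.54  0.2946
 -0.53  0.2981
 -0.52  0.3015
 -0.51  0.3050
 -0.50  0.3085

£10.64

σ√T = 0.48·√0.75 = 0.4157
d₁ = [ln(160/220) + (0.021 + ½·0.48²)·0.75] / (σ√T) = (-0.3185 + 0.1021) / 0.4157 = -0.5203 ≈ -0.52
d₂ = -0.5203 − 0.4157 = -0.9360 ≈ -0.94
e^(−rT) = e^(−0.021·0.75) = 0.9844
N(d₁) = N(-0.52) = 0.3015;  N(d₂) = N(-0.94) = 0.1736
C = 160·0.3015 − 220·0.9844·0.1736 = 48.2400 − 37.5962 = 10.6438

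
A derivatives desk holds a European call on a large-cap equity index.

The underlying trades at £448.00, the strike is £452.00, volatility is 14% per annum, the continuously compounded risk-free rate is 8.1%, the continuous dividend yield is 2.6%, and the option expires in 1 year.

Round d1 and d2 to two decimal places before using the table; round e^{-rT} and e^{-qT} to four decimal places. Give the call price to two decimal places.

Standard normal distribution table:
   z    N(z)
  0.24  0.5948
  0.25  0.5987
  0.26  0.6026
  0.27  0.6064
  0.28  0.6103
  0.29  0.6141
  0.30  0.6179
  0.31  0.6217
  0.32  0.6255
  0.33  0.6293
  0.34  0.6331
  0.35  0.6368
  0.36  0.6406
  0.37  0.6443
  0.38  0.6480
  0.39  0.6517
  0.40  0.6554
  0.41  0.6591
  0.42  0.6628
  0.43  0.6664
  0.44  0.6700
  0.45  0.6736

σ√T = 0.14·√1 = 0.1400
d₁ = [ln(448/452) + (0.081 − 0.026 + 0.14²/2)·1] / 0.1400 = [-0.0089 + 0.0648] / 0.1400 = 0.3994 ⇒ 0.40
d₂ = d₁ − σ√T = 0.3994 − 0.1400 = 0.2594 ⇒ 0.26
exp(−qT) = exp(−0.026·1) = 0.9743;  exp(−rT) = exp(−0.081·1) = 0.9222
C = 448·0.9743·N(0.40) − 452·0.9222·N(0.26) = 448·0.9743·0.6554 − 452·0.9222·0.6026 = 286.0732 − 251.1844 = 34.8888

£34.89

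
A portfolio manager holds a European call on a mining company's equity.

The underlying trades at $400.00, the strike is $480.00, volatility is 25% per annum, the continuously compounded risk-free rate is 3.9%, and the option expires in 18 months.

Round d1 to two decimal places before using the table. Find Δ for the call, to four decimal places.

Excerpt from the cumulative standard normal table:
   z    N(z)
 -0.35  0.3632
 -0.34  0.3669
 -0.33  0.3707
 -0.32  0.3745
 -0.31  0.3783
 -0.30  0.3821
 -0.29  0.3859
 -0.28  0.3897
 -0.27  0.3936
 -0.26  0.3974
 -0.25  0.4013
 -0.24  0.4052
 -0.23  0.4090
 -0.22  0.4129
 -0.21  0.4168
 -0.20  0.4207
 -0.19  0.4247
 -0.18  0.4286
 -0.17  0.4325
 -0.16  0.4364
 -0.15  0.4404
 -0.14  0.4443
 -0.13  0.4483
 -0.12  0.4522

σ√T = 0.25 × 1.2247 = 0.3062
d₁ = [ln(400/480) + (0.039 + 0.25²/2)·1.5] / 0.3062 = [-0.1823 + 0.1054] / 0.3062 = -0.2513 → -0.25
N(d₁) = N(-0.25) = 0.4013
Δ_call = N(d₁) = 0.4013

0.4013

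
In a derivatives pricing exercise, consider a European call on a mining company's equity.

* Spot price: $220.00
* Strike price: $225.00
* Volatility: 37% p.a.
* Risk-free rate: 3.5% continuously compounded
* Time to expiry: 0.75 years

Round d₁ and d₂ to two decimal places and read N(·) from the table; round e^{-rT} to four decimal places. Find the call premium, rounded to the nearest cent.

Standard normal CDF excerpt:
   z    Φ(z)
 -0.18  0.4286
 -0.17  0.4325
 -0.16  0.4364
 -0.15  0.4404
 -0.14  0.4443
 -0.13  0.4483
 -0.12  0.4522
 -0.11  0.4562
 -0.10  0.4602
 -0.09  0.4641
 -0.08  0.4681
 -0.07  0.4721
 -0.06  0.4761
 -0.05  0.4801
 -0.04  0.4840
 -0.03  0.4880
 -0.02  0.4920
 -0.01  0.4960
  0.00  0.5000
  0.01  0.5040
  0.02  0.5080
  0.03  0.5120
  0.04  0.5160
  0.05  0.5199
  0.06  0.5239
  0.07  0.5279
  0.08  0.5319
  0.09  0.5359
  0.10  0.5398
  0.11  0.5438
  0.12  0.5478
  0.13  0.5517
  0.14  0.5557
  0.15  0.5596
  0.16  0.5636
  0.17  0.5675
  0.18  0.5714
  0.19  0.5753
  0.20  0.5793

$28.33

T = 0.75;  σ√T = 0.3204
d₁ = [ln(220/225) + (0.035 + 0.37²/2)·0.75] / 0.3204 = [-0.0225 + 0.0776] / 0.3204 = 0.1720 ≈ 0.17
d₂ = d₁ − σ√T = 0.1720 − 0.3204 = -0.1484 ≈ -0.15
exp(−rT) = exp(−0.035·0.75) = 0.9741
N(d₁) = N(0.17) = 0.5675;  N(d₂) = N(-0.15) = 0.4404
C = 220·0.5675 − 225·0.9741·0.4404 = 124.8500 − 96.5236 = 28.3264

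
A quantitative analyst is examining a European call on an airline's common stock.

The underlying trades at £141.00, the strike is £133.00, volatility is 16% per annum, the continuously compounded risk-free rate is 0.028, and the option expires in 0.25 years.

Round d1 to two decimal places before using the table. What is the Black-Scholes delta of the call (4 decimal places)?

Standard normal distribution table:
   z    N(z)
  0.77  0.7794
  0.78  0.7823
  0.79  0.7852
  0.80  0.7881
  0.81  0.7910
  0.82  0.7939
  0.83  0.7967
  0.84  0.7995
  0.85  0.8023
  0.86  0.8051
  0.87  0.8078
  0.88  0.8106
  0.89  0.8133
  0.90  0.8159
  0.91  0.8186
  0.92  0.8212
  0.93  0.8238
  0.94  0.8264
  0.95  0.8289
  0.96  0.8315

T = 0.25;  σ√T = 0.0800
d₁ = [ln(141/133) + (0.028 + 0.16²/2)·0.25] / 0.0800 = [0.0584 + 0.0102] / 0.0800 = 0.8576 which rounds to 0.86
N(d₁) = N(0.86) = 0.8051
Δ_call = N(d₁) = 0.8051

0.8051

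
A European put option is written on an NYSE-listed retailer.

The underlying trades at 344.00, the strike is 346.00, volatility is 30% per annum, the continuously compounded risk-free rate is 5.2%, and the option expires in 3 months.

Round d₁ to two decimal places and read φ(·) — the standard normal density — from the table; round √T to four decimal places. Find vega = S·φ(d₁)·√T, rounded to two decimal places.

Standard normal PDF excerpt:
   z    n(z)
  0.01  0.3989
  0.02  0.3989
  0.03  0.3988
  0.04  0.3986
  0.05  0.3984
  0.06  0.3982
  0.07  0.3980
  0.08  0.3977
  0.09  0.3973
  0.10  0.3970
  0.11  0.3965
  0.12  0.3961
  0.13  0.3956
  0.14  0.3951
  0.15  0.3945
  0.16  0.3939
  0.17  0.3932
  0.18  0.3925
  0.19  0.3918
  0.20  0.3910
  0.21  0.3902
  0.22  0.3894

σ√T = 0.3·√0.25 = 0.1500
d₁ = [ln(344/346) + (0.052 + 0.3²/2)·0.25] / 0.1500 = [-0.0058 + 0.0243] / 0.1500 = 0.1230 → 0.12
√T = √0.25 = 0.5000
φ(d₁) = φ(0.12) = 0.3961
vega = S·φ(d₁)·√T = 344·0.3961·0.5000 = 68.1292

68.13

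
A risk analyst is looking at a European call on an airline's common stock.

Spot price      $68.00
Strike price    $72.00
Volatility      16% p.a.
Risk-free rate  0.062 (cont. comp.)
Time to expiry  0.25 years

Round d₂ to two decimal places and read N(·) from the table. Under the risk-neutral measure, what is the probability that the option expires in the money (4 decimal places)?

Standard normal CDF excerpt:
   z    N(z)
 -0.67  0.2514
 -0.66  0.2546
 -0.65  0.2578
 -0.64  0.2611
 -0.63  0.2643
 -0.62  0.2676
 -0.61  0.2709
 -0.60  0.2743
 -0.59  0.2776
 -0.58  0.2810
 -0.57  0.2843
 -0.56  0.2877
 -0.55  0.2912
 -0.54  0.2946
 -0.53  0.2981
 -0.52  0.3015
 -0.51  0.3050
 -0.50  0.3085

σ√T = 0.16 × 0.5000 = 0.0800
d₁ = [ln(68/72) + (0.062 + 0.16²/2)·0.25] / 0.0800 = [-0.0572 + 0.0187] / 0.0800 = -0.4807 → -0.48
d₂ = d₁ − σ√T = -0.4807 − 0.0800 = -0.5607 → -0.56
Risk-neutral Pr[S_T > K] = N(d₂) = N(-0.56) = 0.2877

0.2877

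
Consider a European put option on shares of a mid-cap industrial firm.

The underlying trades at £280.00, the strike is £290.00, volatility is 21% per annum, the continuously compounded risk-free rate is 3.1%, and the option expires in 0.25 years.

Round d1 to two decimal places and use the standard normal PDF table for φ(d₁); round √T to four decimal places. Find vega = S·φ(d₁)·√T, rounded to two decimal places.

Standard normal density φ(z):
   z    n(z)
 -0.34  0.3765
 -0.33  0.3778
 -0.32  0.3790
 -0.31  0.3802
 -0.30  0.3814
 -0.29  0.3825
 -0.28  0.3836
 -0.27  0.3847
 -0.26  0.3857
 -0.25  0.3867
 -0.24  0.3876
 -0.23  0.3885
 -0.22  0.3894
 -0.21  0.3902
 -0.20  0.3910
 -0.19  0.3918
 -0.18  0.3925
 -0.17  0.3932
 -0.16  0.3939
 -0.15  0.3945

σ√T = 0.21·√0.25 = 0.1050
d₁ = [ln(280/290) + (0.031 + 0.21²/2)·0.25] / 0.1050 = [-0.0351 + 0.0133] / 0.1050 = -0.2079 → -0.21
√T = √0.25 = 0.5000
φ(d₁) = φ(-0.21) = 0.3902
vega = S·φ(d₁)·√T = 280·0.3902·0.5000 = 54.6280

54.63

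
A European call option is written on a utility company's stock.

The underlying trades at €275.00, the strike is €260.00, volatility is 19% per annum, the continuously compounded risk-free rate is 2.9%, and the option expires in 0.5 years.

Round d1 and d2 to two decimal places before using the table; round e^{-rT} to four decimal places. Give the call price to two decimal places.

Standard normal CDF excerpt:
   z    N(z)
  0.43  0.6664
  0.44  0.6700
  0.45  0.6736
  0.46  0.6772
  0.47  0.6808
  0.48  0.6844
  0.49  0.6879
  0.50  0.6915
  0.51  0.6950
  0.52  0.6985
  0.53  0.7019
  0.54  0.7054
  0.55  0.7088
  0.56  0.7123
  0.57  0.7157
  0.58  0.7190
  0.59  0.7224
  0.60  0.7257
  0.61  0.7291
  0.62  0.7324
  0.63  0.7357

T = 0.5;  σ√T = 0.1344
d₁ = [ln(275/260) + (0.029 + ½·0.19²)·0.5] / (σ√T) = (0.0561 + 0.0235) / 0.1344 = 0.5926 which rounds to 0.59
d₂ = 0.5926 − 0.1344 = 0.4582 which rounds to 0.46
e^(−rT) = e^(−0.029·0.5) = 0.9856
N(d₁) = N(0.59) = 0.7224;  N(d₂) = N(0.46) = 0.6772
C = 275·0.7224 − 260·0.9856·0.6772 = 198.6600 − 173.5366 = 25.1234

€25.12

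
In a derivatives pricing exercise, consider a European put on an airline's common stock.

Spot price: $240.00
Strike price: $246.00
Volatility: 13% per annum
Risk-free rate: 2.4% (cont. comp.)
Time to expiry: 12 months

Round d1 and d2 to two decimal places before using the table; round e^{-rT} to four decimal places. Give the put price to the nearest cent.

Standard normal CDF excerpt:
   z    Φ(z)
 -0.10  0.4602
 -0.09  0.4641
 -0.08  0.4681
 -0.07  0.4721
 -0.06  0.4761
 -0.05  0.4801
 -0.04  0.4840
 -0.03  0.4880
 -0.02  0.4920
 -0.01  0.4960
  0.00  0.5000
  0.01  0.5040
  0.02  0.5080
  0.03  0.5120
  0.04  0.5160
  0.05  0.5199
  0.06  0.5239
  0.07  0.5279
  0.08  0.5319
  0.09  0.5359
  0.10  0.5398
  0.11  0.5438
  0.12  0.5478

T = 1;  σ√T = 0.1300
d₁ = [ln(240/246) + (0.024 + ½·0.13²)·1] / (σ√T) = (-0.0247 + 0.0324) / 0.1300 = 0.0597 → 0.06
d₂ = 0.0597 − 0.1300 = -0.0703 → -0.07
e^(−rT) = e^(−0.024·1) = 0.9763
N(−d₂) = N(0.07) = 0.5279;  N(−d₁) = N(-0.06) = 0.4761
P = 246·0.9763·0.5279 − 240·0.4761 = 126.7856 − 114.2640 = 12.5216

$12.52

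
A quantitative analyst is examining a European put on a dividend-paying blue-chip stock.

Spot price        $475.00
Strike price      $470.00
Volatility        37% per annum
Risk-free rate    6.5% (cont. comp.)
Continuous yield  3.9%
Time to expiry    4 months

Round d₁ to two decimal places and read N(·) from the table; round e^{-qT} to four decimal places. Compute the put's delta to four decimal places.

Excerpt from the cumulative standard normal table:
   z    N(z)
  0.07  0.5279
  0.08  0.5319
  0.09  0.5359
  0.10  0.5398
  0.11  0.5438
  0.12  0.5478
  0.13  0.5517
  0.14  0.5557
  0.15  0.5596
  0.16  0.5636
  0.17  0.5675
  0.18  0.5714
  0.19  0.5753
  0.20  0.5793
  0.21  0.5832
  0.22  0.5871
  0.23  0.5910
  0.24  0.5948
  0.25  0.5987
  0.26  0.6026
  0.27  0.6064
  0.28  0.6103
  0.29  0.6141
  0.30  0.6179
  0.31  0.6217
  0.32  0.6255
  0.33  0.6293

-0.4153

σ√T = 0.37·√0.3333 = 0.2136
d₁ = [ln(475/470) + (0.065 − 0.039 + 0.37²/2)·0.3333] / 0.2136 = [0.0106 + 0.0315] / 0.2136 = 0.1969 ≈ 0.20
N(d₁) = N(0.20) = 0.5793
Δ_put = exp(−qT)·(N(d₁) − 1) = 0.9871·(0.5793 − 1) = -0.4153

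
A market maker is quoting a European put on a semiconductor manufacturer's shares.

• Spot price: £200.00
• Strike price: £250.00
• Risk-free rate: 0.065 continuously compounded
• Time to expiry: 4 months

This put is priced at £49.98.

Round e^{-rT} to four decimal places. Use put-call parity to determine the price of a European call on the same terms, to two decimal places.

exp(−rT) = exp(−0.065·0.3333) = 0.9786
Put-call parity: C − P = S − K·e^(−rT) = 200 − 250·0.9786 = 200 − 244.6500 = -44.6500
C = P + (C − P) = 49.98 + (-44.6500) = 5.3300

£5.33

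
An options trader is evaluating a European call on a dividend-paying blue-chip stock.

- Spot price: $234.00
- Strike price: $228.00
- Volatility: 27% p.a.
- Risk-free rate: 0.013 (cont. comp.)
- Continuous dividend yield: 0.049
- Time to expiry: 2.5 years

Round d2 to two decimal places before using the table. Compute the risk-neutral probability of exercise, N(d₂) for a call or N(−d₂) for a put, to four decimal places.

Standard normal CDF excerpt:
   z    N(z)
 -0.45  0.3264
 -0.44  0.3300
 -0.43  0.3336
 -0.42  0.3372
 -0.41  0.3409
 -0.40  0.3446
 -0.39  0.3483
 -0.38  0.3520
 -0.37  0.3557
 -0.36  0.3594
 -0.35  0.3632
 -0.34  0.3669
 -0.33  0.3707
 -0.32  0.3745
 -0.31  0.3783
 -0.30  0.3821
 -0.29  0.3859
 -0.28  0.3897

0.3594

σ√T = 0.27·√2.5 = 0.4269
d₁ = [ln(234/228) + (0.013 − 0.049 + 0.27²/2)·2.5] / 0.4269 = [0.0260 + 0.0011] / 0.4269 = 0.0635 → 0.06
d₂ = d₁ − σ√T = 0.0635 − 0.4269 = -0.3634 → -0.36
Pr(exercise) under Q = N(d₂) = 0.3594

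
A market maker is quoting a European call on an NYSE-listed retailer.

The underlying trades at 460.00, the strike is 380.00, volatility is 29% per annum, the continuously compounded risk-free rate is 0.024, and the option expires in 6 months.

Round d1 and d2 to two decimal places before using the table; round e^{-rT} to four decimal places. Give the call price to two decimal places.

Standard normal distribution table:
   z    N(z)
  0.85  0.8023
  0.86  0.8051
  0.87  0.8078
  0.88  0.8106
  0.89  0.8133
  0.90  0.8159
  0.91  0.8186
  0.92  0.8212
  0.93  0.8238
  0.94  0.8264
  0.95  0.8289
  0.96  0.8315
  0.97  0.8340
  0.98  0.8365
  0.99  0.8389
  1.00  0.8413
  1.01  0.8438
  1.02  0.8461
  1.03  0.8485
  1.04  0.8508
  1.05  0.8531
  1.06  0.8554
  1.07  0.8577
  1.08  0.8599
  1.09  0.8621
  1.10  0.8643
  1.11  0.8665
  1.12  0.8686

91.19

σ√T = 0.29·√0.5 = 0.2051
d₁ = [ln(460/380) + (0.024 + 0.29²/2)·0.5] / 0.2051 = [0.1911 + 0.0330] / 0.2051 = 1.0927 ≈ 1.09
d₂ = d₁ − σ√T = 1.0927 − 0.2051 = 0.8877 ≈ 0.89
exp(−rT) = exp(−0.024·0.5) = 0.9881
N(d₁) = N(1.09) = 0.8621;  N(d₂) = N(0.89) = 0.8133
C = 460·0.8621 − 380·0.9881·0.8133 = 396.5660 − 305.3763 = 91.1897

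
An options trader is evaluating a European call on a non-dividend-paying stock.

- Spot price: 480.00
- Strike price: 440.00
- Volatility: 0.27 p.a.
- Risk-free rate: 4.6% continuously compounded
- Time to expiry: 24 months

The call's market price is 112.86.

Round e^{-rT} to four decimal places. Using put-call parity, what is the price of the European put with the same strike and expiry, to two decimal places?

34.18

exp(−rT) = exp(−0.046·2) = 0.9121
Put-call parity: C − P = S − K·e^(−rT) = 480 − 440·0.9121 = 480 − 401.3240 = 78.6760
P = C − (C − P) = 112.86 − (78.6760) = 34.1840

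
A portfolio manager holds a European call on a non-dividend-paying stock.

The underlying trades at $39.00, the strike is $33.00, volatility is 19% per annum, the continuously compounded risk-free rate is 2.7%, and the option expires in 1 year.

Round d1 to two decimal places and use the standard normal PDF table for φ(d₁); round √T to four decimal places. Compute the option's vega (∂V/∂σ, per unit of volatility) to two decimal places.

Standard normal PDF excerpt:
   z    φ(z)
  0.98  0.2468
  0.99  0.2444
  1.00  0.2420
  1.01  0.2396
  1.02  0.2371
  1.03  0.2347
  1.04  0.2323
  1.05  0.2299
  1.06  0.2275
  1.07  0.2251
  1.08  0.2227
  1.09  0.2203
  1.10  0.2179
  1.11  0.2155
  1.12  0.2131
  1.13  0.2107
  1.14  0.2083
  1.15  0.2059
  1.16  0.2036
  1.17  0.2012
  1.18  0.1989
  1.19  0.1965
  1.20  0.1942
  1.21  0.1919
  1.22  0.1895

8.31

σ√T = 0.19·√1 = 0.1900
ln(S/K) + (r + σ²/2)T = ln(39/33) + (0.027 + 0.19²/2)·1 = 0.1671 + 0.0450 = 0.2121
d₁ = 0.2121 / 0.1900 = 1.1163 ≈ 1.12
√T = √1 = 1.0000
φ(d₁) = φ(1.12) = 0.2131
vega = S·φ(d₁)·√T = 39·0.2131·1.0000 = 8.3109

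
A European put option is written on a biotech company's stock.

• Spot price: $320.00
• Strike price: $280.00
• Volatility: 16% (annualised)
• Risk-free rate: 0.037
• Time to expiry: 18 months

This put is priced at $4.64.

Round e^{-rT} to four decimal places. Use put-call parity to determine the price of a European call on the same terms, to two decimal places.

$59.76

exp(−rT) = exp(−0.037·1.5) = 0.9460
Put-call parity: C − P = S − K·e^(−rT) = 320 − 280·0.9460 = 320 − 264.8800 = 55.1200
C = P + (C − P) = 4.64 + (55.1200) = 59.7600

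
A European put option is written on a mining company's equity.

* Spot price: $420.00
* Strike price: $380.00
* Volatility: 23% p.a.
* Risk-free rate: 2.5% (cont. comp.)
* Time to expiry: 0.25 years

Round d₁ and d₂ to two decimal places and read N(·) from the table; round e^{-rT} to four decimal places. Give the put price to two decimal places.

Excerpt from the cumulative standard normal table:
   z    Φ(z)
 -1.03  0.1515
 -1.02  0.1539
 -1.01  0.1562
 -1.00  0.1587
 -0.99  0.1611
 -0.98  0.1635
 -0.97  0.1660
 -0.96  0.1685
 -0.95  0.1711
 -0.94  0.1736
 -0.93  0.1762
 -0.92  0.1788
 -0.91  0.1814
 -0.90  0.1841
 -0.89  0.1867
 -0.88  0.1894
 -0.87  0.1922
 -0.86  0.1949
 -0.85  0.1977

$3.91

σ√T = 0.23·√0.25 = 0.1150
d₁ = [ln(420/380) + (0.025 + 0.23²/2)·0.25] / 0.1150 = [0.1001 + 0.0129] / 0.1150 = 0.9821 which rounds to 0.98
d₂ = d₁ − σ√T = 0.9821 − 0.1150 = 0.8671 which rounds to 0.87
exp(−rT) = exp(−0.025·0.25) = 0.9938
P = 380·0.9938·N(-0.87) − 420·N(-0.98) = 380·0.9938·0.1922 − 420·0.1635 = 72.5832 − 68.6700 = 3.9132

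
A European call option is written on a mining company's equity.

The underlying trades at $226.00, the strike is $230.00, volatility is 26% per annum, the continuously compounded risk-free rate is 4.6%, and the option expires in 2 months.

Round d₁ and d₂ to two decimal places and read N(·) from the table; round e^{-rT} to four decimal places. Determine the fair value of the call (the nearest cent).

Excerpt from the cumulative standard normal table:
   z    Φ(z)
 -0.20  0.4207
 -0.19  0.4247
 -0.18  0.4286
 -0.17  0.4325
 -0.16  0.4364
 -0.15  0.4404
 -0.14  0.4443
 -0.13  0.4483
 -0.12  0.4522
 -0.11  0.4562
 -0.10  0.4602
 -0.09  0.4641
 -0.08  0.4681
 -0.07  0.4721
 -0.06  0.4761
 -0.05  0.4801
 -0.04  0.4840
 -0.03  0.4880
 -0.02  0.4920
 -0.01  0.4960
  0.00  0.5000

$8.86

σ√T = 0.26·√0.1667 = 0.1061
d₁ = [ln(226/230) + (0.046 + ½·0.26²)·0.1667] / (σ√T) = (-0.0175 + 0.0133) / 0.1061 = -0.0400 ⇒ -0.04
d₂ = -0.0400 − 0.1061 = -0.1461 ⇒ -0.15
e^(−rT) = e^(−0.046·0.1667) = 0.9924
N(d₁) = N(-0.04) = 0.4840;  N(d₂) = N(-0.15) = 0.4404
C = 226·0.4840 − 230·0.9924·0.4404 = 109.3840 − 100.5222 = 8.8618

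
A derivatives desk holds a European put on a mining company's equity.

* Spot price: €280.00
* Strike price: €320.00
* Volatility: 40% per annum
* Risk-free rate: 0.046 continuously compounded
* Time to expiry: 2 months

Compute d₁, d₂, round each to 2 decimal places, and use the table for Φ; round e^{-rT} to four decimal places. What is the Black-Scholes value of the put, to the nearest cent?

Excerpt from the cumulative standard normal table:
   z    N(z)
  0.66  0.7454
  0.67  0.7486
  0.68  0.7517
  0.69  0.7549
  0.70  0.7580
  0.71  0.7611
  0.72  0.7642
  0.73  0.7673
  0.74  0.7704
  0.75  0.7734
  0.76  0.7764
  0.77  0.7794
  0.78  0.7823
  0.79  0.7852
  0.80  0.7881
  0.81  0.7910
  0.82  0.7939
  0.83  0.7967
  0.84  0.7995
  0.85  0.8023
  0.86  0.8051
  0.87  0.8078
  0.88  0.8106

€43.41

T = 0.1667;  σ√T = 0.1633
d₁ = [ln(280/320) + (0.046 + 0.4²/2)·0.1667] / 0.1633 = [-0.1335 + 0.0210] / 0.1633 = -0.6891 → -0.69
d₂ = d₁ − σ√T = -0.6891 − 0.1633 = -0.8524 → -0.85
e^(−rT) = e^(−0.046·0.1667) = 0.9924
N(−d₂) = N(0.85) = 0.8023;  N(−d₁) = N(0.69) = 0.7549
P = 320·0.9924·0.8023 − 280·0.7549 = 254.7848 − 211.3720 = 43.4128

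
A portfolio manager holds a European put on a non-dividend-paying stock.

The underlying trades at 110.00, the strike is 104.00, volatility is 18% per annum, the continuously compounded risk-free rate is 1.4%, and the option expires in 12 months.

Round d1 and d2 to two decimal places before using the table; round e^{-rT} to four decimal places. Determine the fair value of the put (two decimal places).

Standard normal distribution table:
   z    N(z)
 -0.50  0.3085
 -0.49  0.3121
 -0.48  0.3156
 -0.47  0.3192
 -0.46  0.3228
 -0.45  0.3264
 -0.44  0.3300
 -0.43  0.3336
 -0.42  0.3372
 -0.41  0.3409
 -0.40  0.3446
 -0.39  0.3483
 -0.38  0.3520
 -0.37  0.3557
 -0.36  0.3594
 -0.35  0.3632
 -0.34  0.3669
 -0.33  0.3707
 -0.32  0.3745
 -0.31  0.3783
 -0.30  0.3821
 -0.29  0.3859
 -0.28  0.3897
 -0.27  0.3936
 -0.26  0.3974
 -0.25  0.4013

σ√T = 0.18·√1 = 0.1800
d₁ = [ln(110/104) + (0.014 + 0.18²/2)·1] / 0.1800 = [0.0561 + 0.0302] / 0.1800 = 0.4794 ⇒ 0.48
d₂ = d₁ − σ√T = 0.4794 − 0.1800 = 0.2994 ⇒ 0.30
exp(−rT) = exp(−0.014·1) = 0.9861
N(−d₂) = N(-0.30) = 0.3821;  N(−d₁) = N(-0.48) = 0.3156
P = 104·0.9861·0.3821 − 110·0.3156 = 39.1860 − 34.7160 = 4.4700

4.47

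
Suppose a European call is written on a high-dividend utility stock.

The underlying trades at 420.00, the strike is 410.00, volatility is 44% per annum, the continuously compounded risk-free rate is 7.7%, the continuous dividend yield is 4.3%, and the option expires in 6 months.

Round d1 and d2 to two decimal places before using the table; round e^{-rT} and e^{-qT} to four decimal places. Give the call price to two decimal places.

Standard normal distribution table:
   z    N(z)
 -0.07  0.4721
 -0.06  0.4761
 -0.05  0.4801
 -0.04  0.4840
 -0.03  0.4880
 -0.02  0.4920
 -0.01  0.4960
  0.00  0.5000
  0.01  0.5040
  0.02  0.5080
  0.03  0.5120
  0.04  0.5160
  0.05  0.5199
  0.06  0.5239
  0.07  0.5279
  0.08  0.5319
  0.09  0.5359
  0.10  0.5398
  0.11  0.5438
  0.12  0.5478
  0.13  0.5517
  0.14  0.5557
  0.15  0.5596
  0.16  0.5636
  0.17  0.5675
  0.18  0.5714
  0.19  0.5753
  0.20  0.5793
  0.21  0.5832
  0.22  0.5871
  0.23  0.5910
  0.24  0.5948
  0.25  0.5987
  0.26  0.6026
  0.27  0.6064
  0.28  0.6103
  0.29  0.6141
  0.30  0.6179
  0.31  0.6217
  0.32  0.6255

58.33

T = 0.5;  σ√T = 0.3111
d₁ = [ln(420/410) + (0.077 − 0.043 + 0.44²/2)·0.5] / 0.3111 = [0.0241 + 0.0654] / 0.3111 = 0.2877 which rounds to 0.29
d₂ = d₁ − σ√T = 0.2877 − 0.3111 = -0.0235 which rounds to -0.02
e^(−qT) = e^(−0.043·0.5) = 0.9787;  e^(−rT) = e^(−0.077·0.5) = 0.9622
N(d₁) = N(0.29) = 0.6141;  N(d₂) = N(-0.02) = 0.4920
C = 420·0.9787·0.6141 − 410·0.9622·0.4920 = 252.4283 − 194.0950 = 58.3333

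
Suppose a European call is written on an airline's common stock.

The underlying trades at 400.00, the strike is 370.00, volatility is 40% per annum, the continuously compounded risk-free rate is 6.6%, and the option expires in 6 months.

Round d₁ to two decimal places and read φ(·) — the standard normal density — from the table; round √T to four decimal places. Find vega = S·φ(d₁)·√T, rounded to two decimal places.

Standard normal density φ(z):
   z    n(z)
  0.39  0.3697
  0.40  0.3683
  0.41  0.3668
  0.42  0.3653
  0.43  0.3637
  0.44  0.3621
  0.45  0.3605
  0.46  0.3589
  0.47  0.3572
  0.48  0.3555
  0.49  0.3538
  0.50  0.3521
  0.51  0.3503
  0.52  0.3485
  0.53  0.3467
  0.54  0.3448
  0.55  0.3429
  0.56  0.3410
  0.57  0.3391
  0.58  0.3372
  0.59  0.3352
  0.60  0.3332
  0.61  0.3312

98.06

σ√T = 0.4 × 0.7071 = 0.2828
d₁ = [ln(400/370) + (0.066 + 0.4²/2)·0.5] / 0.2828 = [0.0780 + 0.0730] / 0.2828 = 0.5337 → 0.53
√T = √0.5 = 0.7071
φ(d₁) = φ(0.53) = 0.3467
vega = S·φ(d₁)·√T = 400·0.3467·0.7071 = 98.0606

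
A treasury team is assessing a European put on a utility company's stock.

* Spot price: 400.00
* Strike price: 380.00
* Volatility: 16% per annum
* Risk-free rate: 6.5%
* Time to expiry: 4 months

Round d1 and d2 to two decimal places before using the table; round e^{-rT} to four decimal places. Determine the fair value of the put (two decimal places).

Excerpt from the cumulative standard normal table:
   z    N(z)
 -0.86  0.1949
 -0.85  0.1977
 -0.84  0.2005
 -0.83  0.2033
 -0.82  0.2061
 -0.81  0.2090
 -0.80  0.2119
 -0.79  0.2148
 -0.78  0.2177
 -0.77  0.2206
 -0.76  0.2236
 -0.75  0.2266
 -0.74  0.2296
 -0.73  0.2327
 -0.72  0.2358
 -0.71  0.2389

5.18

σ√T = 0.16·√0.3333 = 0.0924
d₁ = [ln(400/380) + (0.065 + 0.16²/2)·0.3333] / 0.0924 = [0.0513 + 0.0259] / 0.0924 = 0.8360 → 0.84
d₂ = d₁ − σ√T = 0.8360 − 0.0924 = 0.7436 → 0.74
exp(−rT) = exp(−0.065·0.3333) = 0.9786
N(−d₂) = N(-0.74) = 0.2296;  N(−d₁) = N(-0.84) = 0.2005
P = 380·0.9786·0.2296 − 400·0.2005 = 85.3809 − 80.2000 = 5.1809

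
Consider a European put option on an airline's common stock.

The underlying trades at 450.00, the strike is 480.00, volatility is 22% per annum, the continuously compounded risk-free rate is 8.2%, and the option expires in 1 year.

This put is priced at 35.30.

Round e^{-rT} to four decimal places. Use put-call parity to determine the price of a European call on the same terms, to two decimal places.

exp(−rT) = exp(−0.082·1) = 0.9213
Put-call parity: C − P = S − K·e^(−rT) = 450 − 480·0.9213 = 450 − 442.2240 = 7.7760
C = P + (C − P) = 35.30 + (7.7760) = 43.0760

43.08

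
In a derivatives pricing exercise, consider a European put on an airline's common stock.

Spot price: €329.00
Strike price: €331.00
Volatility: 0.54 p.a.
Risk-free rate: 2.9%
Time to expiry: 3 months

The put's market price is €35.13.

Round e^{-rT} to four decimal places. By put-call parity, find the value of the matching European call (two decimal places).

e^(−rT) = e^(−0.029·0.25) = 0.9928
Put-call parity: C − P = S − K·e^(−rT) = 329 − 331·0.9928 = 329 − 328.6168 = 0.3832
C = P + (C − P) = 35.13 + (0.3832) = 35.5132

€35.51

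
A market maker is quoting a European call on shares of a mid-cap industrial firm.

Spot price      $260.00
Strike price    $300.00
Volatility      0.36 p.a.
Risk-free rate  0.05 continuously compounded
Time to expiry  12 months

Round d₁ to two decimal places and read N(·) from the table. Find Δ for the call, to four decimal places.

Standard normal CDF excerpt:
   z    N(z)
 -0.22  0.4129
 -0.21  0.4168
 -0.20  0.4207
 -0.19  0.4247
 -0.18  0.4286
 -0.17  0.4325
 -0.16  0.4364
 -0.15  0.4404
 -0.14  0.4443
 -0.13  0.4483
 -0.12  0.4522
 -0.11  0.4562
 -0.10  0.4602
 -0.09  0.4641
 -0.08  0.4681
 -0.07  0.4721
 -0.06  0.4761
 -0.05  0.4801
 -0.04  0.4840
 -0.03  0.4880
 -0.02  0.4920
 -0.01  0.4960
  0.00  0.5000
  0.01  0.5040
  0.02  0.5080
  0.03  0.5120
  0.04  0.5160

σ√T = 0.36·√1 = 0.3600
d₁ = [ln(260/300) + (0.05 + 0.36²/2)·1] / 0.3600 = [-0.1431 + 0.1148] / 0.3600 = -0.0786 → -0.08
N(d₁) = N(-0.08) = 0.4681
Δ_call = N(d₁) = 0.4681

0.4681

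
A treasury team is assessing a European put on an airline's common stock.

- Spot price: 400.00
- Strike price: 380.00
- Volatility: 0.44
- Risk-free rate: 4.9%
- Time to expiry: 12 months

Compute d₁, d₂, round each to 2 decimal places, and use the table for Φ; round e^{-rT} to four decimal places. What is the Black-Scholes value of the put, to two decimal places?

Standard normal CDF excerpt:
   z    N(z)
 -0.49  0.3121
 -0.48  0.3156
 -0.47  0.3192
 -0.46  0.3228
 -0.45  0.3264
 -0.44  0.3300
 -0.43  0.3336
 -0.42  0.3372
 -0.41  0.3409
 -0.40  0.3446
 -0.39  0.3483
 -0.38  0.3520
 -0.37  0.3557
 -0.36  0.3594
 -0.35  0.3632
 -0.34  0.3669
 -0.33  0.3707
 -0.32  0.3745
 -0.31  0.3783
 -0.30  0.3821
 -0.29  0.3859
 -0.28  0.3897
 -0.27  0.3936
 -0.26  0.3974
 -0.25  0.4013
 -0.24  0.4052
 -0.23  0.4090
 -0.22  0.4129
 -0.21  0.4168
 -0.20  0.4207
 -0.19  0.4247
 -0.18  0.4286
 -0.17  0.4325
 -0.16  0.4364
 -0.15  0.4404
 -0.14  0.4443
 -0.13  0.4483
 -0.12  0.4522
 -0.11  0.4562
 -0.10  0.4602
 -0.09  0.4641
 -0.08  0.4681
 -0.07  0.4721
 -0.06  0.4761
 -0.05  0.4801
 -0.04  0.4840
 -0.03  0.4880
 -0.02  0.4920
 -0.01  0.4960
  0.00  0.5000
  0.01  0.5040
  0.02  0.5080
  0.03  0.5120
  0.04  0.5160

48.91

T = 1;  σ√T = 0.4400
ln(S/K) + (r + σ²/2)T = ln(400/380) + (0.049 + 0.44²/2)·1 = 0.0513 + 0.1458 = 0.1971
d₁ = 0.1971 / 0.4400 = 0.4479 which rounds to 0.45
d₂ = d₁ − σ√T = 0.4479 − 0.4400 = 0.0079 which rounds to 0.01
exp(−rT) = exp(−0.049·1) = 0.9522
N(−d₂) = N(-0.01) = 0.4960;  N(−d₁) = N(-0.45) = 0.3264
P = 380·0.9522·0.4960 − 400·0.3264 = 179.4707 − 130.5600 = 48.9107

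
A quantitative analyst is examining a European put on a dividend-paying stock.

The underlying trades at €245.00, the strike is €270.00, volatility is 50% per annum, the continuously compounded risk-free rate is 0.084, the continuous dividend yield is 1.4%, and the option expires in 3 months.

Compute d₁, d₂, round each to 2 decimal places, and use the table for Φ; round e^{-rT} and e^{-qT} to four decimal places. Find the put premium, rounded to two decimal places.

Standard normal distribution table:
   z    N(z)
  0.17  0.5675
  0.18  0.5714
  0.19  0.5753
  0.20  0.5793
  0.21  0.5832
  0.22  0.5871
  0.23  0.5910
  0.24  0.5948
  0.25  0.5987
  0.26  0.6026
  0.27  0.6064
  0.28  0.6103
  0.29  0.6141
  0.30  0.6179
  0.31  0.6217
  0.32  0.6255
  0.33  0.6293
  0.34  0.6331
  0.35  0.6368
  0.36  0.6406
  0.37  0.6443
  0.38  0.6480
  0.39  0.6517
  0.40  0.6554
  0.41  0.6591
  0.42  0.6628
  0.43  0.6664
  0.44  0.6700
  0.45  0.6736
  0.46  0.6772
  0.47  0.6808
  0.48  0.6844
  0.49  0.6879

σ√T = 0.5 × 0.5000 = 0.2500
d₁ = [ln(245/270) + (0.084 − 0.014 + 0.5²/2)·0.25] / 0.2500 = [-0.0972 + 0.0488] / 0.2500 = -0.1937 which rounds to -0.19
d₂ = d₁ − σ√T = -0.1937 − 0.2500 = -0.4437 which rounds to -0.44
exp(−qT) = exp(−0.014·0.25) = 0.9965;  exp(−rT) = exp(−0.084·0.25) = 0.9792
N(−d₂) = N(0.44) = 0.6700;  N(−d₁) = N(0.19) = 0.5753
P = 270·0.9792·0.6700 − 245·0.9965·0.5753 = 177.1373 − 140.4552 = 36.6821

€36.68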